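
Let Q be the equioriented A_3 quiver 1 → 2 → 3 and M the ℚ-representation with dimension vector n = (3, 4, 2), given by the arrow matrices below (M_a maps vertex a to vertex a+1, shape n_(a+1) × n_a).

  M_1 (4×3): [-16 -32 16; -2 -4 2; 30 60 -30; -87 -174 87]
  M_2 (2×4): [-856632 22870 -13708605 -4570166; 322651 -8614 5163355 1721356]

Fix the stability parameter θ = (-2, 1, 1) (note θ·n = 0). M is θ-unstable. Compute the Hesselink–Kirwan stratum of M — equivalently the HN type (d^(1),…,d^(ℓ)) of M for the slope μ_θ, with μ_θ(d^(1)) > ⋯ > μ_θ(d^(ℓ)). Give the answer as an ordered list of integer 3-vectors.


Barcode: M ≅ I[1,1]^2, I[1,3], I[2,2]^2, I[2,3]. HN layers by μ_θ (2 steps, strictly decreasing):
  μ^(1)=1; μ^(2)=-2

((0, 4, 2); (3, 0, 0))


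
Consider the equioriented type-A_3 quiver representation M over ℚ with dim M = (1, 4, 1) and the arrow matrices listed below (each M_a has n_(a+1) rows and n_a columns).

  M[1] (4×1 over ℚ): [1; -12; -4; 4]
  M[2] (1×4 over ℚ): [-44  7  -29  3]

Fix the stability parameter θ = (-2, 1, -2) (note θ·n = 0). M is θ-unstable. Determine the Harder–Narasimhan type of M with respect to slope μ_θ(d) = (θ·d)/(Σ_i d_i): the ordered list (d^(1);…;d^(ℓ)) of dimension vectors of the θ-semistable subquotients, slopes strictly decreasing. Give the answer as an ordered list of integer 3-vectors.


Barcode: M ≅ I[1,2], I[2,2]^2, I[2,3]. HN layers by μ_θ (3 steps, strictly decreasing):
  μ^(1)=1; μ^(2)=-1/2; μ^(3)=-2

((0, 3, 0); (0, 1, 1); (1, 0, 0))


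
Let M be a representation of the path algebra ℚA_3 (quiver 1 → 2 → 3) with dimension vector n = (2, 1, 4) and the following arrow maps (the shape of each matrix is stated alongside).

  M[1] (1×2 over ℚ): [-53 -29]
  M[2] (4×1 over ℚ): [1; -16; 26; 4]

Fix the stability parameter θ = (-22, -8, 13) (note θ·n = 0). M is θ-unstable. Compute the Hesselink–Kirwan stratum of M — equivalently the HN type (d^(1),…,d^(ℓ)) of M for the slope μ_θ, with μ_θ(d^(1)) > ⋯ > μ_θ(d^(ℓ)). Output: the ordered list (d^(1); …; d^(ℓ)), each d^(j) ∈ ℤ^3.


Via rank(M_{q-1}∘⋯∘M_p): M ≅ I[1,1], I[1,3], I[3,3]^3.
μ_θ-semistable layers: μ^(1)=13; μ^(2)=-8; μ^(3)=-22

((0, 0, 4); (0, 1, 0); (2, 0, 0))


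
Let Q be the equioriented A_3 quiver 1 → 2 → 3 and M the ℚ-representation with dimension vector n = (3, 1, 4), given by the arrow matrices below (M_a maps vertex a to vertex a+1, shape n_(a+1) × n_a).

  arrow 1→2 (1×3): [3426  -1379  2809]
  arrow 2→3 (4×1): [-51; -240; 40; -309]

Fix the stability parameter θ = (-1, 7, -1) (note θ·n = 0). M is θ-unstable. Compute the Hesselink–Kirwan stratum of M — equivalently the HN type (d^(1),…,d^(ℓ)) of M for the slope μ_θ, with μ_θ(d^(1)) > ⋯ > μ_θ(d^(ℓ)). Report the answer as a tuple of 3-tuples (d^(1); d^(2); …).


Interval decomposition of M: I[1,1]^2, I[1,3], I[3,3]^3.
HN type (ℓ=2): μ^(1)=3; μ^(2)=-1

((0, 1, 1); (3, 0, 3))


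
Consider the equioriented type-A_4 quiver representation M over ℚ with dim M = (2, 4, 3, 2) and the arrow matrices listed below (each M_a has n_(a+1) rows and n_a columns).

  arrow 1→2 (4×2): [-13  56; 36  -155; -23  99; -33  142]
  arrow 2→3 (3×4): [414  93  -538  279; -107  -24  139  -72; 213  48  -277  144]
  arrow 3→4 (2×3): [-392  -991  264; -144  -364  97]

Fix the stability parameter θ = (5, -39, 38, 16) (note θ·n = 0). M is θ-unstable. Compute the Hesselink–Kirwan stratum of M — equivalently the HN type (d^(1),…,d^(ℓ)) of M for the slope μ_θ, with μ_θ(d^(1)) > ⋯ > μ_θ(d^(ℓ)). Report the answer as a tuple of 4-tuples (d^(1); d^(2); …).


Barcode: M ≅ I[1,3], I[1,4], I[2,2]^2, I[3,4]. HN layers by μ_θ (4 steps, strictly decreasing):
  μ^(1)=38; μ^(2)=27; μ^(3)=-17; μ^(4)=-39

((0, 0, 1, 0); (0, 0, 2, 2); (2, 2, 0, 0); (0, 2, 0, 0))


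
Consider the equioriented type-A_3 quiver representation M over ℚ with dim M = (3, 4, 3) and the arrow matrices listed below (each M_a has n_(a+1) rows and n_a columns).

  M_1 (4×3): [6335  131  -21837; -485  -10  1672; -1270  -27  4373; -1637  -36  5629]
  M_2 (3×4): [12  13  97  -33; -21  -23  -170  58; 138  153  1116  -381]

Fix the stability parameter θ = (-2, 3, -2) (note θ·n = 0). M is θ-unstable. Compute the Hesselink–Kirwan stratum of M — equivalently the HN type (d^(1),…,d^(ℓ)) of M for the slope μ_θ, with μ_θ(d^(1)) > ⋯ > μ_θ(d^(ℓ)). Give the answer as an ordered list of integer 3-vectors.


Interval decomposition of M: I[1,3]^3, I[2,2].
HN type (ℓ=3): μ^(1)=3; μ^(2)=1/2; μ^(3)=-2

((0, 1, 0); (0, 3, 3); (3, 0, 0))


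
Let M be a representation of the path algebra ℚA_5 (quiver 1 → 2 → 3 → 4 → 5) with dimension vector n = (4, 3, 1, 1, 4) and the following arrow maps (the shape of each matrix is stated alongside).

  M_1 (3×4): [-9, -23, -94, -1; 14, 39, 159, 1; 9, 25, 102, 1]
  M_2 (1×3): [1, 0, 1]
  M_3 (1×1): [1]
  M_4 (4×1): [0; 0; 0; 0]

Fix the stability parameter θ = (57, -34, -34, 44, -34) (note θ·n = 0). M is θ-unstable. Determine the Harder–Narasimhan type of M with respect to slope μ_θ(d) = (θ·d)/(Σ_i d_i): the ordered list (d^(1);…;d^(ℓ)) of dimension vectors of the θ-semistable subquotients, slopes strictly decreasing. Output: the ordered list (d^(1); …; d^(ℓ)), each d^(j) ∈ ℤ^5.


Interval decomposition of M: I[1,1], I[1,2]^2, I[1,4], I[5,5]^4.
HN type (ℓ=5): μ^(1)=57; μ^(2)=44; μ^(3)=23/2; μ^(4)=-11/3; μ^(5)=-34

((1, 0, 0, 0, 0); (0, 0, 0, 1, 0); (2, 2, 0, 0, 0); (1, 1, 1, 0, 0); (0, 0, 0, 0, 4))


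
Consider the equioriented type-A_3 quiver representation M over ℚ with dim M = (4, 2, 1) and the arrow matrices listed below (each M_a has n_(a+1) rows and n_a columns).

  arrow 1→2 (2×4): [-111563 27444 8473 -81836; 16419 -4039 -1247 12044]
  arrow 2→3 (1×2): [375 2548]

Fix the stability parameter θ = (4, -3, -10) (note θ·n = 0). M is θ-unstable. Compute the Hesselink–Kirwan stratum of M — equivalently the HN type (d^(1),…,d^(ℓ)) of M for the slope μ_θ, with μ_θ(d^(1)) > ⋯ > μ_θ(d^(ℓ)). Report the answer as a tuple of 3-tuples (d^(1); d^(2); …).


Via rank(M_{q-1}∘⋯∘M_p): M ≅ I[1,1]^2, I[1,2], I[1,3].
μ_θ-semistable layers: μ^(1)=4; μ^(2)=1/2; μ^(3)=-3

((2, 0, 0); (1, 1, 0); (1, 1, 1))


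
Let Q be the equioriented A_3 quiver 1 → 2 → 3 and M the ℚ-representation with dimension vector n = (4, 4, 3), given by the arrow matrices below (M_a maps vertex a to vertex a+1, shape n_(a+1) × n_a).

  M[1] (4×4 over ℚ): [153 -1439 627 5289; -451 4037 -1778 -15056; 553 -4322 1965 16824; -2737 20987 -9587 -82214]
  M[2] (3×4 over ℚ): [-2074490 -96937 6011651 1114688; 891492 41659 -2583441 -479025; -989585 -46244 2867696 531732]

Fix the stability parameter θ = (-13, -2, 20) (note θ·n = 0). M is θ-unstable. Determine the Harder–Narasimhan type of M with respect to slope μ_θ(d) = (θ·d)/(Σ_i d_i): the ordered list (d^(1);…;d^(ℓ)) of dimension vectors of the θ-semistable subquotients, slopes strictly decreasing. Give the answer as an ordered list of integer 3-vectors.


Barcode: M ≅ I[1,2], I[1,3]^3. HN layers by μ_θ (3 steps, strictly decreasing):
  μ^(1)=20; μ^(2)=-2; μ^(3)=-13

((0, 0, 3); (0, 4, 0); (4, 0, 0))


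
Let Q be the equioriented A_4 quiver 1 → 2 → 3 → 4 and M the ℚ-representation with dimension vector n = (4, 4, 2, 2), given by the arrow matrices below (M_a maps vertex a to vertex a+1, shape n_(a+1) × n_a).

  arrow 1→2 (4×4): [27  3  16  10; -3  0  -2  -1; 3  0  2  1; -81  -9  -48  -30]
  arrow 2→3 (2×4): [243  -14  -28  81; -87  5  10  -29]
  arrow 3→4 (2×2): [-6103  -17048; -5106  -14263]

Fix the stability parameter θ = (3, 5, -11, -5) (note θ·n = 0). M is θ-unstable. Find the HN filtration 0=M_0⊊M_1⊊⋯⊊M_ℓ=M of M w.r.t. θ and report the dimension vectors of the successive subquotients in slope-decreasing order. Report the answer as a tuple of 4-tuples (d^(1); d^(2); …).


Interval decomposition of M: I[1,1]^2, I[1,2], I[1,4], I[2,2], I[2,4].
HN type (ℓ=4): μ^(1)=5; μ^(2)=3; μ^(3)=-2; μ^(4)=-11/3

((0, 2, 0, 0); (3, 0, 0, 0); (1, 1, 1, 1); (0, 1, 1, 1))


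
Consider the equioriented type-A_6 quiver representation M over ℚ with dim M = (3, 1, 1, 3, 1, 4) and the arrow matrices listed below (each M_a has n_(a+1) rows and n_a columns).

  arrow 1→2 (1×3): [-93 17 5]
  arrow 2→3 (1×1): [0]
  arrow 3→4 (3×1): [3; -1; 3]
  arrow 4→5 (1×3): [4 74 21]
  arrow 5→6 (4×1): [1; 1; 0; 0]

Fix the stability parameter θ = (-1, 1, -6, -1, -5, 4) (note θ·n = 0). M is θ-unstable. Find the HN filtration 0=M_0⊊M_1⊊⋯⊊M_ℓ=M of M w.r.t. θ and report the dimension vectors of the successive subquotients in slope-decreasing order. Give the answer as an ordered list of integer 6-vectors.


Barcode: M ≅ I[1,1]^2, I[1,2], I[3,6], I[4,4]^2, I[6,6]^3. HN layers by μ_θ (5 steps, strictly decreasing):
  μ^(1)=4; μ^(2)=1; μ^(3)=-1; μ^(4)=-3; μ^(5)=-6

((0, 0, 0, 0, 0, 4); (0, 1, 0, 0, 0, 0); (3, 0, 0, 2, 0, 0); (0, 0, 0, 1, 1, 0); (0, 0, 1, 0, 0, 0))


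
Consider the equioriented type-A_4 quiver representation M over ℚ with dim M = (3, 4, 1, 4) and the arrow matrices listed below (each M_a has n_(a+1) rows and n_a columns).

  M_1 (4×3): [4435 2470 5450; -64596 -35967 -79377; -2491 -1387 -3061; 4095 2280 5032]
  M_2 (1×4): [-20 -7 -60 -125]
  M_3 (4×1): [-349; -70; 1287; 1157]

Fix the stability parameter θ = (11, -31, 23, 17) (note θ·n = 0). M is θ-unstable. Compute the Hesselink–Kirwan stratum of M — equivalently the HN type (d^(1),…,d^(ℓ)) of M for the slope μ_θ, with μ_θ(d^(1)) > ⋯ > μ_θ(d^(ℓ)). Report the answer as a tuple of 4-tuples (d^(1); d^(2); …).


Via rank(M_{q-1}∘⋯∘M_p): M ≅ I[1,1], I[1,2], I[1,4], I[2,2]^2, I[4,4]^3.
μ_θ-semistable layers: μ^(1)=20; μ^(2)=17; μ^(3)=11; μ^(4)=-10; μ^(5)=-31

((0, 0, 1, 1); (0, 0, 0, 3); (1, 0, 0, 0); (2, 2, 0, 0); (0, 2, 0, 0))


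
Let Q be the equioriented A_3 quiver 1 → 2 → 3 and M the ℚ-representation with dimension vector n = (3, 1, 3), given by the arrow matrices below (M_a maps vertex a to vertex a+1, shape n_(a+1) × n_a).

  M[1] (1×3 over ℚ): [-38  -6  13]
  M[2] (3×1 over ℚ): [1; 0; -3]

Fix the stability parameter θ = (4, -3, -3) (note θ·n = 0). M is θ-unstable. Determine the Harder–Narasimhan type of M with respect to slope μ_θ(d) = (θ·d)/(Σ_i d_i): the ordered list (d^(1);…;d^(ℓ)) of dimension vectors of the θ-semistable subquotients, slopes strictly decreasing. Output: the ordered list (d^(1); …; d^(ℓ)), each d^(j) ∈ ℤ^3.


Barcode: M ≅ I[1,1]^2, I[1,3], I[3,3]^2. HN layers by μ_θ (3 steps, strictly decreasing):
  μ^(1)=4; μ^(2)=-2/3; μ^(3)=-3

((2, 0, 0); (1, 1, 1); (0, 0, 2))


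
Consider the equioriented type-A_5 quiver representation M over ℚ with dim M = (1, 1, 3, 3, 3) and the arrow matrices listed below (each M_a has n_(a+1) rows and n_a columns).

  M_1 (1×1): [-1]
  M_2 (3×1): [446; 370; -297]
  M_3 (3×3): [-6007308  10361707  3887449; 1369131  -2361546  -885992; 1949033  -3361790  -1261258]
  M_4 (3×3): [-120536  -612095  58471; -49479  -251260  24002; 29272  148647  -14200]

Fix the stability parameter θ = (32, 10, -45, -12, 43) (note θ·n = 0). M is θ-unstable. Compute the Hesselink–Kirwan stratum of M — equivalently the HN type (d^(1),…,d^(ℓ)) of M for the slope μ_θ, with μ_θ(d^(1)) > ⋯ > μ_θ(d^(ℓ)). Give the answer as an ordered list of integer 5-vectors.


Via rank(M_{q-1}∘⋯∘M_p): M ≅ I[1,5], I[3,5]^2.
μ_θ-semistable layers: μ^(1)=43; μ^(2)=-15/4; μ^(3)=-12; μ^(4)=-45

((0, 0, 0, 0, 3); (1, 1, 1, 1, 0); (0, 0, 0, 2, 0); (0, 0, 2, 0, 0))


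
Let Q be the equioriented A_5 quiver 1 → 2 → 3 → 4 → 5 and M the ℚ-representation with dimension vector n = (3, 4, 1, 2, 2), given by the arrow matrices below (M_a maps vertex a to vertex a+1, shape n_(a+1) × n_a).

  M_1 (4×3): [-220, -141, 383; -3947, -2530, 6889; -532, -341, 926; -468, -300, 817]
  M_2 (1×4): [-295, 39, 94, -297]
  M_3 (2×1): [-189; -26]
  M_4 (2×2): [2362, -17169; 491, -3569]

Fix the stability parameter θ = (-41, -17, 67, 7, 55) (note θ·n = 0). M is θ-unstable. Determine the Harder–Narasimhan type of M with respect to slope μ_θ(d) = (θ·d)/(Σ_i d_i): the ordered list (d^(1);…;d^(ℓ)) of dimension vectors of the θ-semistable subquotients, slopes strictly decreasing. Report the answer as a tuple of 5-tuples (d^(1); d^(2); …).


Via rank(M_{q-1}∘⋯∘M_p): M ≅ I[1,2]^2, I[1,5], I[2,2], I[4,5].
μ_θ-semistable layers: μ^(1)=55; μ^(2)=37; μ^(3)=7; μ^(4)=-17; μ^(5)=-41

((0, 0, 0, 0, 2); (0, 0, 1, 1, 0); (0, 0, 0, 1, 0); (0, 4, 0, 0, 0); (3, 0, 0, 0, 0))


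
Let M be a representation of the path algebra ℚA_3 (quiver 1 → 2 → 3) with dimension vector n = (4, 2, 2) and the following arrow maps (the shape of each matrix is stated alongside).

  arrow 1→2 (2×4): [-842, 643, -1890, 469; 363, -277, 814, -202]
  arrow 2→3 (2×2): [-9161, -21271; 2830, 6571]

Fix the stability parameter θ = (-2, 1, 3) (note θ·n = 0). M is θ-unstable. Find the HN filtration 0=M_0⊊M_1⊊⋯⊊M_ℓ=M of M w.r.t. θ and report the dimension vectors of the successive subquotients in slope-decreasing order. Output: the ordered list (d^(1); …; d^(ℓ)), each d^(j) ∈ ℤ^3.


Interval decomposition of M: I[1,1]^2, I[1,3]^2.
HN type (ℓ=3): μ^(1)=3; μ^(2)=1; μ^(3)=-2

((0, 0, 2); (0, 2, 0); (4, 0, 0))


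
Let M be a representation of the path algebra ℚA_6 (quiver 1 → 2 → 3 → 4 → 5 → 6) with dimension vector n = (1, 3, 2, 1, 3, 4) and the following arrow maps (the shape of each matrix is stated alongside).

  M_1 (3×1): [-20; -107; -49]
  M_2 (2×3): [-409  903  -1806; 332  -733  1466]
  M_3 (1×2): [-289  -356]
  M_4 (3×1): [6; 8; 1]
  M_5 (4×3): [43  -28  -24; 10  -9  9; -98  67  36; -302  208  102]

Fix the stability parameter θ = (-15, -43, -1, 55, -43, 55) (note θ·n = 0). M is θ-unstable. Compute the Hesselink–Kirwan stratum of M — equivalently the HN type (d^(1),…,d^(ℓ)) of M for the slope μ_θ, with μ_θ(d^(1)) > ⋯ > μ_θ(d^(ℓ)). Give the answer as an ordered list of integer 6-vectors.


Interval decomposition of M: I[1,6], I[2,2], I[2,3], I[5,6]^2, I[6,6].
HN type (ℓ=5): μ^(1)=55; μ^(2)=6; μ^(3)=-1; μ^(4)=-29; μ^(5)=-43

((0, 0, 0, 0, 0, 4); (0, 0, 0, 1, 1, 0); (0, 0, 2, 0, 0, 0); (1, 1, 0, 0, 0, 0); (0, 2, 0, 0, 2, 0))


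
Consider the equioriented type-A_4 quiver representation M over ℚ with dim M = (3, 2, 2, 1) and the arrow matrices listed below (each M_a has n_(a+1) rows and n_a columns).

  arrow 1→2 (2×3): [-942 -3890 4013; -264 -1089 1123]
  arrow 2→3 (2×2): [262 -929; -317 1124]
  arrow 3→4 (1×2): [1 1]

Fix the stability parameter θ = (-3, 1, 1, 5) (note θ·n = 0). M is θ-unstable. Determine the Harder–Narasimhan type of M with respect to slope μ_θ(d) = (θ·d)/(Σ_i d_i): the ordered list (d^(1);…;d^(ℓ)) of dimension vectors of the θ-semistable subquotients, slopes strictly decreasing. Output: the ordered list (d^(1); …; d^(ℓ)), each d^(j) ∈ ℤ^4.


Barcode: M ≅ I[1,1], I[1,3], I[1,4]. HN layers by μ_θ (3 steps, strictly decreasing):
  μ^(1)=5; μ^(2)=1; μ^(3)=-3

((0, 0, 0, 1); (0, 2, 2, 0); (3, 0, 0, 0))


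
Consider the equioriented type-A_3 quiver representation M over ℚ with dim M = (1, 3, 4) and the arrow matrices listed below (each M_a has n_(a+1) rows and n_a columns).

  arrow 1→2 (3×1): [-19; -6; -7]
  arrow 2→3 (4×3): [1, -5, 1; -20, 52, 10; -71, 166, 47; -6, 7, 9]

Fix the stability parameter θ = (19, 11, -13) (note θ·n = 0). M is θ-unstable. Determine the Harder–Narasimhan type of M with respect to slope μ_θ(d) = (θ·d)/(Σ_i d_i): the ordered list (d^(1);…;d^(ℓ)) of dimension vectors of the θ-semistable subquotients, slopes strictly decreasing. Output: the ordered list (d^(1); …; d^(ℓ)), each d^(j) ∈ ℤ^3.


Interval decomposition of M: I[1,3], I[2,3]^2, I[3,3].
HN type (ℓ=3): μ^(1)=17/3; μ^(2)=-1; μ^(3)=-13

((1, 1, 1); (0, 2, 2); (0, 0, 1))


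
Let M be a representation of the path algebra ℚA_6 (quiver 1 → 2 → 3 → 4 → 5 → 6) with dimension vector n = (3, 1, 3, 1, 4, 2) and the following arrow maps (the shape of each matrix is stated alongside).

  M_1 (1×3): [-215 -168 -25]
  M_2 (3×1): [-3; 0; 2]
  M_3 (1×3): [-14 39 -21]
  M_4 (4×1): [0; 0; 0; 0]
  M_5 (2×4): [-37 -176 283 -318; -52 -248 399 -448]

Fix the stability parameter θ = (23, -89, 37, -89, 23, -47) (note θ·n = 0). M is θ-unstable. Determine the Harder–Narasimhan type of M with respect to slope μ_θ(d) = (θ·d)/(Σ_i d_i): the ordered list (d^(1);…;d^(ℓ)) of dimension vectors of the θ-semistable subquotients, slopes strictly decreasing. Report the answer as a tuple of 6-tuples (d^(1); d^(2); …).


Interval decomposition of M: I[1,1]^2, I[1,3], I[3,3], I[3,4], I[5,5]^2, I[5,6]^2.
HN type (ℓ=5): μ^(1)=37; μ^(2)=23; μ^(3)=-12; μ^(4)=-26; μ^(5)=-33

((0, 0, 2, 0, 0, 0); (2, 0, 0, 0, 2, 0); (0, 0, 0, 0, 2, 2); (0, 0, 1, 1, 0, 0); (1, 1, 0, 0, 0, 0))


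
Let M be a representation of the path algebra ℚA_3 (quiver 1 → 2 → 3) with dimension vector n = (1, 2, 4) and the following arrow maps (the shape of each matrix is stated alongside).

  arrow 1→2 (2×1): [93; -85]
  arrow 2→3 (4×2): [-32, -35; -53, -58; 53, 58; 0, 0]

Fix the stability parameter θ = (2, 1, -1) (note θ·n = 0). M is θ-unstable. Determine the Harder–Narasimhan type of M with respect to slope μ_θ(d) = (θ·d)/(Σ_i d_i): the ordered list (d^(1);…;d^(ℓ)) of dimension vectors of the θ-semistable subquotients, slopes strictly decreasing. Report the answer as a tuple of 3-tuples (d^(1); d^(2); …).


Barcode: M ≅ I[1,3], I[2,3], I[3,3]^2. HN layers by μ_θ (3 steps, strictly decreasing):
  μ^(1)=2/3; μ^(2)=0; μ^(3)=-1

((1, 1, 1); (0, 1, 1); (0, 0, 2))


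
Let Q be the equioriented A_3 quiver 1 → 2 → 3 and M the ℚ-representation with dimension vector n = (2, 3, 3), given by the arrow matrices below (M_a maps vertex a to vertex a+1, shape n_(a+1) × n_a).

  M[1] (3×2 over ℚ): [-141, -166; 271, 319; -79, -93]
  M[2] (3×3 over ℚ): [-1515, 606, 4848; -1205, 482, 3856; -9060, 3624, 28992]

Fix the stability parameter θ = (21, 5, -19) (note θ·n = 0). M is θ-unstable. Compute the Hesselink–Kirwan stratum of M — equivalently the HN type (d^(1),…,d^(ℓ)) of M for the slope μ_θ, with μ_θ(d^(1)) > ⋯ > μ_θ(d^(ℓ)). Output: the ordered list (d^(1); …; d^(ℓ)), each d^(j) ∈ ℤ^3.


Barcode: M ≅ I[1,2], I[1,3], I[2,2], I[3,3]^2. HN layers by μ_θ (4 steps, strictly decreasing):
  μ^(1)=13; μ^(2)=5; μ^(3)=7/3; μ^(4)=-19

((1, 1, 0); (0, 1, 0); (1, 1, 1); (0, 0, 2))


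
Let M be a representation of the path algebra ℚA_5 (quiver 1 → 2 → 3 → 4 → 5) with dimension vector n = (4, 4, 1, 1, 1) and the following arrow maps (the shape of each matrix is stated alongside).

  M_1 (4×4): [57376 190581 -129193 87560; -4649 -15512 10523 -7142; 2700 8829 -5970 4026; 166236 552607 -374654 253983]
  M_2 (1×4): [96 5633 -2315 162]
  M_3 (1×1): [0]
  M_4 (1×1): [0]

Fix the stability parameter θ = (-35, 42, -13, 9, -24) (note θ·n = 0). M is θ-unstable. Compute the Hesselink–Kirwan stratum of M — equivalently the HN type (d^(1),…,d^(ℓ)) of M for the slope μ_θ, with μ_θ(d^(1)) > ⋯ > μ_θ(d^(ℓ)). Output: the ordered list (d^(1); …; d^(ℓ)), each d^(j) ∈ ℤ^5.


Barcode: M ≅ I[1,2]^3, I[1,3], I[4,4], I[5,5]. HN layers by μ_θ (5 steps, strictly decreasing):
  μ^(1)=42; μ^(2)=29/2; μ^(3)=9; μ^(4)=-24; μ^(5)=-35

((0, 3, 0, 0, 0); (0, 1, 1, 0, 0); (0, 0, 0, 1, 0); (0, 0, 0, 0, 1); (4, 0, 0, 0, 0))


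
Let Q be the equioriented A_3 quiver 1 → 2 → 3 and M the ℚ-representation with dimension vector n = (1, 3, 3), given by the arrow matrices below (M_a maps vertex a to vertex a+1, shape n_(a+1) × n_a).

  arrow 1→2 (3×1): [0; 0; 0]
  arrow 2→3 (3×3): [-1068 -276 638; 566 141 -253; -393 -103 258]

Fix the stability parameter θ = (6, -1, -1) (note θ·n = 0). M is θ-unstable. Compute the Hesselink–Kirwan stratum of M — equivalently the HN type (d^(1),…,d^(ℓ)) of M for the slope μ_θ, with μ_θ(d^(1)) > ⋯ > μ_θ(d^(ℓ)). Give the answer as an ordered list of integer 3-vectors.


Interval decomposition of M: I[1,1], I[2,3]^3.
HN type (ℓ=2): μ^(1)=6; μ^(2)=-1

((1, 0, 0); (0, 3, 3))


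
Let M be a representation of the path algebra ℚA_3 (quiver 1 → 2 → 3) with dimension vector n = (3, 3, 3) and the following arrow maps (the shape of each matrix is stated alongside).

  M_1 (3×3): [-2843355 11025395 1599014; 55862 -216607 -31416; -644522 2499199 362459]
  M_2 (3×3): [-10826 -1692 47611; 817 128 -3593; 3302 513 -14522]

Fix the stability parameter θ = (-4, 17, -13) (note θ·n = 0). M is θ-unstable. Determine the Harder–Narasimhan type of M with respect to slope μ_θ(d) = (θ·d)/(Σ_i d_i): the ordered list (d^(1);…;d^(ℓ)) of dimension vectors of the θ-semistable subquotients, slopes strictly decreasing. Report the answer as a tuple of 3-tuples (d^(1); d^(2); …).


Interval decomposition of M: I[1,3]^3.
HN type (ℓ=2): μ^(1)=2; μ^(2)=-4

((0, 3, 3); (3, 0, 0))


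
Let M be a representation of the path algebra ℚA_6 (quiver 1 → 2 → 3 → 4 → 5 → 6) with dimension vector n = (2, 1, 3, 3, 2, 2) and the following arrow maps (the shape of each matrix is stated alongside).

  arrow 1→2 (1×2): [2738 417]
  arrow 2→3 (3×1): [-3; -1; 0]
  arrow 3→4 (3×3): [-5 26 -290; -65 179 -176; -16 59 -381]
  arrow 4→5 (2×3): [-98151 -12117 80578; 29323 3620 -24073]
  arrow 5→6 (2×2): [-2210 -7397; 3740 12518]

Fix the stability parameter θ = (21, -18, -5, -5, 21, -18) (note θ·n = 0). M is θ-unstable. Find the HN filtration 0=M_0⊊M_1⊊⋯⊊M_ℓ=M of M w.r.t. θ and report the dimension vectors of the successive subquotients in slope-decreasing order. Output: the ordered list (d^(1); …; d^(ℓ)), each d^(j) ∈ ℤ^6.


Interval decomposition of M: I[1,1], I[1,5], I[3,4], I[3,6], I[6,6].
HN type (ℓ=5): μ^(1)=21; μ^(2)=3/2; μ^(3)=-7/4; μ^(4)=-5; μ^(5)=-18

((1, 0, 0, 0, 1, 0); (0, 0, 0, 0, 1, 1); (1, 1, 1, 1, 0, 0); (0, 0, 2, 2, 0, 0); (0, 0, 0, 0, 0, 1))


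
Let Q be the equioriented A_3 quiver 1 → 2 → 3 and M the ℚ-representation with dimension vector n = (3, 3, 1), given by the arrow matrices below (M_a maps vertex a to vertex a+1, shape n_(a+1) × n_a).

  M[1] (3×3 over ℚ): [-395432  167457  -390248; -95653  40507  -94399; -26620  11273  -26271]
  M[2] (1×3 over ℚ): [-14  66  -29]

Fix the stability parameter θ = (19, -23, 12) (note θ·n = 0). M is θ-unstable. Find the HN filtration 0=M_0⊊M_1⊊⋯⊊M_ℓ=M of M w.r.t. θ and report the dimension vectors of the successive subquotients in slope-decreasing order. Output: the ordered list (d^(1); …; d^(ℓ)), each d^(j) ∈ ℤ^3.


Via rank(M_{q-1}∘⋯∘M_p): M ≅ I[1,2]^2, I[1,3].
μ_θ-semistable layers: μ^(1)=12; μ^(2)=-2

((0, 0, 1); (3, 3, 0))


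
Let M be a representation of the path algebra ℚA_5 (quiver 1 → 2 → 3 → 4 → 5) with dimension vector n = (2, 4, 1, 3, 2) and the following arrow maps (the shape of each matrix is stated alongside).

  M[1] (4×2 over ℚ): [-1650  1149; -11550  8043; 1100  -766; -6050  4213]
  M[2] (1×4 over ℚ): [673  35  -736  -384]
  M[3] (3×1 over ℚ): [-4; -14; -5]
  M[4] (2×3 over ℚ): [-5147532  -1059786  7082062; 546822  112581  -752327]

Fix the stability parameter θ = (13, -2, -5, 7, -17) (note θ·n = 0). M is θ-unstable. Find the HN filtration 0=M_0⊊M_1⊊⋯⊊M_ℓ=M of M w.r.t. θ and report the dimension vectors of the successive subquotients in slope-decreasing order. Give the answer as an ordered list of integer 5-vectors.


Barcode: M ≅ I[1,1], I[1,5], I[2,2]^3, I[4,4]^2, I[5,5]. HN layers by μ_θ (5 steps, strictly decreasing):
  μ^(1)=13; μ^(2)=7; μ^(3)=-4/5; μ^(4)=-2; μ^(5)=-17

((1, 0, 0, 0, 0); (0, 0, 0, 2, 0); (1, 1, 1, 1, 1); (0, 3, 0, 0, 0); (0, 0, 0, 0, 1))


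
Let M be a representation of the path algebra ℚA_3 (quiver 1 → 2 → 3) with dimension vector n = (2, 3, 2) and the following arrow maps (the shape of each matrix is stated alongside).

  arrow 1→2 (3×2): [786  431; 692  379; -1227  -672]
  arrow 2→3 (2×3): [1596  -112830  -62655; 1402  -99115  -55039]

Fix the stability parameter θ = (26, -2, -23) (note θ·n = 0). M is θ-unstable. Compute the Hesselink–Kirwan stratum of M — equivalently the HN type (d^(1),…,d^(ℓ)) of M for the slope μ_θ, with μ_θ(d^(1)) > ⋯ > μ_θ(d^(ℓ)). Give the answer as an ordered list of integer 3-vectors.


Via rank(M_{q-1}∘⋯∘M_p): M ≅ I[1,3]^2, I[2,2].
μ_θ-semistable layers: μ^(1)=1/3; μ^(2)=-2

((2, 2, 2); (0, 1, 0))


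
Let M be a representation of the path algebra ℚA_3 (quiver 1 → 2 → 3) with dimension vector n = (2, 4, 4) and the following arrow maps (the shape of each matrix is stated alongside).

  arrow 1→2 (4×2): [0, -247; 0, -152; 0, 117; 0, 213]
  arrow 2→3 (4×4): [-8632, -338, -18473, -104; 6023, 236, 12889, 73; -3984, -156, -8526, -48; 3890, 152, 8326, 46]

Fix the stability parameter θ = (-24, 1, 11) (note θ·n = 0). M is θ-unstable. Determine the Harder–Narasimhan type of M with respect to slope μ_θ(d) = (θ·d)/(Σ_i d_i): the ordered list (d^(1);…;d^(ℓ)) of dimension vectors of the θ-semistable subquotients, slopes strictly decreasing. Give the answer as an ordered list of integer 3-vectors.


Interval decomposition of M: I[1,1], I[1,3], I[2,2]^2, I[2,3], I[3,3]^2.
HN type (ℓ=3): μ^(1)=11; μ^(2)=1; μ^(3)=-24

((0, 0, 4); (0, 4, 0); (2, 0, 0))


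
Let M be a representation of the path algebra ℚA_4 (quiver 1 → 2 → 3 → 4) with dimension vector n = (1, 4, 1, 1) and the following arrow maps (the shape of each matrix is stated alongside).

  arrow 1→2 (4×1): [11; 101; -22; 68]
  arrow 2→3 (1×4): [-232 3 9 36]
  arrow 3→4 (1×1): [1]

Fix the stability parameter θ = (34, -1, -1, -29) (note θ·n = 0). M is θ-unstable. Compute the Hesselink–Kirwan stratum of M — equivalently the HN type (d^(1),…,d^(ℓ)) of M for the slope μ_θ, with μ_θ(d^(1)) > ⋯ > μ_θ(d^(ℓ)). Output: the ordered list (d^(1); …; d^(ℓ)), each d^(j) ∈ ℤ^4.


Barcode: M ≅ I[1,4], I[2,2]^3. HN layers by μ_θ (2 steps, strictly decreasing):
  μ^(1)=3/4; μ^(2)=-1

((1, 1, 1, 1); (0, 3, 0, 0))


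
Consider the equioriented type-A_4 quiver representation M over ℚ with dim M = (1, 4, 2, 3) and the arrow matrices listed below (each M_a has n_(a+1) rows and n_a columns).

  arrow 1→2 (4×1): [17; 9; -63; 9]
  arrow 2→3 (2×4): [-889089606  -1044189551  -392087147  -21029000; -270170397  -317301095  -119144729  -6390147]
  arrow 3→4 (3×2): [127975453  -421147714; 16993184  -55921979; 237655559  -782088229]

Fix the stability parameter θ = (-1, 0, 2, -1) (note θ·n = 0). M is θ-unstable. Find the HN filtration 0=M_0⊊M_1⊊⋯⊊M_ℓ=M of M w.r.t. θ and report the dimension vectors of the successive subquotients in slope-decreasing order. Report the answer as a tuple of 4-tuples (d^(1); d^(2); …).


Via rank(M_{q-1}∘⋯∘M_p): M ≅ I[1,2], I[2,2], I[2,4]^2, I[4,4].
μ_θ-semistable layers: μ^(1)=1/2; μ^(2)=0; μ^(3)=-1

((0, 0, 2, 2); (0, 4, 0, 0); (1, 0, 0, 1))


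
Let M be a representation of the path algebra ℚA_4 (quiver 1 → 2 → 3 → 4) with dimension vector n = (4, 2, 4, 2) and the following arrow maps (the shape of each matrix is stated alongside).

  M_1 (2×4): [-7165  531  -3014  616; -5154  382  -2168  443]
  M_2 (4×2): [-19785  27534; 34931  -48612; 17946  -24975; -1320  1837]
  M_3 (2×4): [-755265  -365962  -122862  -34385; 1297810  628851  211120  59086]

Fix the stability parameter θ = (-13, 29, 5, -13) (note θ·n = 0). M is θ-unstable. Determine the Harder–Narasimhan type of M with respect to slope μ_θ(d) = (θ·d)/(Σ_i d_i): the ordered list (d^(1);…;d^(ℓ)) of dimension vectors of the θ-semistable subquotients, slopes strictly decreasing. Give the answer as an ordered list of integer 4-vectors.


Barcode: M ≅ I[1,1]^2, I[1,4]^2, I[3,3]^2. HN layers by μ_θ (3 steps, strictly decreasing):
  μ^(1)=7; μ^(2)=5; μ^(3)=-13

((0, 2, 2, 2); (0, 0, 2, 0); (4, 0, 0, 0))


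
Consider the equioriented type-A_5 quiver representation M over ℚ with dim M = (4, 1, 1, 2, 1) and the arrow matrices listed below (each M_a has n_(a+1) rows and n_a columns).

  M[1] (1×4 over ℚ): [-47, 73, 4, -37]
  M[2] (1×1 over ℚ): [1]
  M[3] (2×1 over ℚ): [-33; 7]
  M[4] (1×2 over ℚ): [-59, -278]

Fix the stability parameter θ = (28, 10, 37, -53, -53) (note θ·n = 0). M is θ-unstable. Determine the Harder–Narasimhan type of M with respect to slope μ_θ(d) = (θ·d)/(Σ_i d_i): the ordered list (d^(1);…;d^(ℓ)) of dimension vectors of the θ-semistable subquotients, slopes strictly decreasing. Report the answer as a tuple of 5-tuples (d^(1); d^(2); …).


Interval decomposition of M: I[1,1]^3, I[1,5], I[4,4].
HN type (ℓ=3): μ^(1)=28; μ^(2)=-31/5; μ^(3)=-53

((3, 0, 0, 0, 0); (1, 1, 1, 1, 1); (0, 0, 0, 1, 0))


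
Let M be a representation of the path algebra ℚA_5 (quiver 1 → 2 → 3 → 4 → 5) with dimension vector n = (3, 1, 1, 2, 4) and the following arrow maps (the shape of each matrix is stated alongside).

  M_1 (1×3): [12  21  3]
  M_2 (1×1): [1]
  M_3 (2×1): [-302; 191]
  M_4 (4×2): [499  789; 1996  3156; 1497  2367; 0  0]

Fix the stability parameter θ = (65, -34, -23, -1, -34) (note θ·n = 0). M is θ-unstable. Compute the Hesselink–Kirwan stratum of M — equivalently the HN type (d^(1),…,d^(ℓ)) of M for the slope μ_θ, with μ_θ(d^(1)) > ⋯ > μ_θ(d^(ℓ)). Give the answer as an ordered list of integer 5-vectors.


Via rank(M_{q-1}∘⋯∘M_p): M ≅ I[1,1]^2, I[1,5], I[4,4], I[5,5]^3.
μ_θ-semistable layers: μ^(1)=65; μ^(2)=-1; μ^(3)=-27/5; μ^(4)=-34

((2, 0, 0, 0, 0); (0, 0, 0, 1, 0); (1, 1, 1, 1, 1); (0, 0, 0, 0, 3))


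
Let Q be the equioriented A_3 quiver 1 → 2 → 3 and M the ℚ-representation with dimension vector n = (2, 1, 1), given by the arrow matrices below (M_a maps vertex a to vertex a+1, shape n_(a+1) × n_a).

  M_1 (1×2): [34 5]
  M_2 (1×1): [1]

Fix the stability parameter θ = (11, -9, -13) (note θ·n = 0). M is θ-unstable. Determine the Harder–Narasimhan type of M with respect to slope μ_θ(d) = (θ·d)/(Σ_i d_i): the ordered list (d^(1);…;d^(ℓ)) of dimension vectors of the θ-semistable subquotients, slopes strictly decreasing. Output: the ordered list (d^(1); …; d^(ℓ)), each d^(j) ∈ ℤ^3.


Interval decomposition of M: I[1,1], I[1,3].
HN type (ℓ=2): μ^(1)=11; μ^(2)=-11/3

((1, 0, 0); (1, 1, 1))


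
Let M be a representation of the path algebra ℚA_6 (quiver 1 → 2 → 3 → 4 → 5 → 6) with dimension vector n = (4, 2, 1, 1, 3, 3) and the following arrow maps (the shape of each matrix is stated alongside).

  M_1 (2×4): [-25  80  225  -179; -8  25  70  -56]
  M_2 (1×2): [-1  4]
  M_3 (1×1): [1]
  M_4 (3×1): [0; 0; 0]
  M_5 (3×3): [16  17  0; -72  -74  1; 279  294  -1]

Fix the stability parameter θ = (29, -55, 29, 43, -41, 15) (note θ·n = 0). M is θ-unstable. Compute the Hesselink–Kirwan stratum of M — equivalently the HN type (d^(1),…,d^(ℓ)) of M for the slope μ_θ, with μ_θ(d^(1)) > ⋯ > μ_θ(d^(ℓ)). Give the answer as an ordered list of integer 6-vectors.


Via rank(M_{q-1}∘⋯∘M_p): M ≅ I[1,1]^2, I[1,2], I[1,4], I[5,6]^3.
μ_θ-semistable layers: μ^(1)=43; μ^(2)=29; μ^(3)=15; μ^(4)=-13; μ^(5)=-41

((0, 0, 0, 1, 0, 0); (2, 0, 1, 0, 0, 0); (0, 0, 0, 0, 0, 3); (2, 2, 0, 0, 0, 0); (0, 0, 0, 0, 3, 0))


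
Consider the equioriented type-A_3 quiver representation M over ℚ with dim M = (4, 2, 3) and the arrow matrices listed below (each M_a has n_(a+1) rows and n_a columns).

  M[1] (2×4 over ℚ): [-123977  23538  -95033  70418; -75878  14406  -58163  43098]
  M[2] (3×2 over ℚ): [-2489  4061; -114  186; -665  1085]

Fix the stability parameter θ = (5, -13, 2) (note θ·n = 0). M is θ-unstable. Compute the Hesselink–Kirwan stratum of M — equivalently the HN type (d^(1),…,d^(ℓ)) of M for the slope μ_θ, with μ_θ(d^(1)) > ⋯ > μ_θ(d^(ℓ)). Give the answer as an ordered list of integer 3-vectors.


Barcode: M ≅ I[1,1]^2, I[1,2], I[1,3], I[3,3]^2. HN layers by μ_θ (3 steps, strictly decreasing):
  μ^(1)=5; μ^(2)=2; μ^(3)=-4

((2, 0, 0); (0, 0, 3); (2, 2, 0))


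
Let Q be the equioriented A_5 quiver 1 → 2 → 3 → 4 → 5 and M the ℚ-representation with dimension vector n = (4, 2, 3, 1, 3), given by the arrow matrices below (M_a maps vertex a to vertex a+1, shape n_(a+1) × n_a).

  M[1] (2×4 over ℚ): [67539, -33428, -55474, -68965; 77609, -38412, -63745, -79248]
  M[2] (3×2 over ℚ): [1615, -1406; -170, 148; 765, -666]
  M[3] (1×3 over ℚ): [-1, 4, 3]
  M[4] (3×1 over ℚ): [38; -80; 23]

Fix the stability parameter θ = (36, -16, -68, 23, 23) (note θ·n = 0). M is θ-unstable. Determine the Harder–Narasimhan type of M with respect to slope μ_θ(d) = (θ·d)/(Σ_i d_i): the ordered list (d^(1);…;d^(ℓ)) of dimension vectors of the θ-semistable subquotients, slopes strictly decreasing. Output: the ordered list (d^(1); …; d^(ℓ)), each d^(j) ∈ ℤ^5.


Via rank(M_{q-1}∘⋯∘M_p): M ≅ I[1,1]^2, I[1,2], I[1,3], I[3,3], I[3,5], I[5,5]^2.
μ_θ-semistable layers: μ^(1)=36; μ^(2)=23; μ^(3)=10; μ^(4)=-16; μ^(5)=-68

((2, 0, 0, 0, 0); (0, 0, 0, 1, 3); (1, 1, 0, 0, 0); (1, 1, 1, 0, 0); (0, 0, 2, 0, 0))


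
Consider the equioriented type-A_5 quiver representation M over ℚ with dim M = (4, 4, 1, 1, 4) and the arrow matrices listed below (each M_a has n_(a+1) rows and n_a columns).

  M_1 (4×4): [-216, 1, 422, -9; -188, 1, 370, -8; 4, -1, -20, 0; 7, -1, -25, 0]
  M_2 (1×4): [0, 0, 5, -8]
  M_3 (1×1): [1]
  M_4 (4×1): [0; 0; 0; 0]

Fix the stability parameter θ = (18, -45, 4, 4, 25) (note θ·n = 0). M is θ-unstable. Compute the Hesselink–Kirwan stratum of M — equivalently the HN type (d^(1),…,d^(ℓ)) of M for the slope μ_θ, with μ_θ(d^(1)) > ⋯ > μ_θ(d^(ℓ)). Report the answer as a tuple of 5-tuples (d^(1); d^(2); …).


Barcode: M ≅ I[1,2]^3, I[1,4], I[5,5]^4. HN layers by μ_θ (3 steps, strictly decreasing):
  μ^(1)=25; μ^(2)=4; μ^(3)=-27/2

((0, 0, 0, 0, 4); (0, 0, 1, 1, 0); (4, 4, 0, 0, 0))


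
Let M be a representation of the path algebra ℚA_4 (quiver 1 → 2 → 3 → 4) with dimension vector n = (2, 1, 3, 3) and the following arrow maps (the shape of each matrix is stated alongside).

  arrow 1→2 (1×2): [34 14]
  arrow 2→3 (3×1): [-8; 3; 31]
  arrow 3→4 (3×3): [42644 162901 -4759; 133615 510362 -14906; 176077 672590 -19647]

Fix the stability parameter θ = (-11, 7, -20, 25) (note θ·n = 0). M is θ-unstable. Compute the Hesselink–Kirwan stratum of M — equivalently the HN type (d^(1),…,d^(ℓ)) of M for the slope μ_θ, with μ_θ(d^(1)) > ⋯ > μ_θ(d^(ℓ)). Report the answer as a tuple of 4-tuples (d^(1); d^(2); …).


Via rank(M_{q-1}∘⋯∘M_p): M ≅ I[1,1], I[1,4], I[3,4]^2.
μ_θ-semistable layers: μ^(1)=25; μ^(2)=-13/2; μ^(3)=-11; μ^(4)=-20

((0, 0, 0, 3); (0, 1, 1, 0); (2, 0, 0, 0); (0, 0, 2, 0))


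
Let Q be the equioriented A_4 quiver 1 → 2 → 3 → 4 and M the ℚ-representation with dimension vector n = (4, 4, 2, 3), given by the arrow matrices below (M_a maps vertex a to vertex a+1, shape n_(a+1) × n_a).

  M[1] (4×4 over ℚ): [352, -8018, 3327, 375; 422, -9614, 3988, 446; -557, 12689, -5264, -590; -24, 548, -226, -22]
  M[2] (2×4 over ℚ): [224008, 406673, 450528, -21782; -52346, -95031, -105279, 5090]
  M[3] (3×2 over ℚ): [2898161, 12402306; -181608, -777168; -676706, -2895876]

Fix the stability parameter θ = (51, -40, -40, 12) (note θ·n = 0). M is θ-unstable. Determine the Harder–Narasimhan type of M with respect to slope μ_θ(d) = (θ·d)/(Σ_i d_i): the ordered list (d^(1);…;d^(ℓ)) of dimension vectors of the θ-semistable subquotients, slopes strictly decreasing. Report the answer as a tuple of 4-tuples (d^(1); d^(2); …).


Barcode: M ≅ I[1,1], I[1,2], I[1,3], I[1,4], I[2,2], I[4,4]^2. HN layers by μ_θ (5 steps, strictly decreasing):
  μ^(1)=51; μ^(2)=12; μ^(3)=11/2; μ^(4)=-29/3; μ^(5)=-40

((1, 0, 0, 0); (0, 0, 0, 3); (1, 1, 0, 0); (2, 2, 2, 0); (0, 1, 0, 0))


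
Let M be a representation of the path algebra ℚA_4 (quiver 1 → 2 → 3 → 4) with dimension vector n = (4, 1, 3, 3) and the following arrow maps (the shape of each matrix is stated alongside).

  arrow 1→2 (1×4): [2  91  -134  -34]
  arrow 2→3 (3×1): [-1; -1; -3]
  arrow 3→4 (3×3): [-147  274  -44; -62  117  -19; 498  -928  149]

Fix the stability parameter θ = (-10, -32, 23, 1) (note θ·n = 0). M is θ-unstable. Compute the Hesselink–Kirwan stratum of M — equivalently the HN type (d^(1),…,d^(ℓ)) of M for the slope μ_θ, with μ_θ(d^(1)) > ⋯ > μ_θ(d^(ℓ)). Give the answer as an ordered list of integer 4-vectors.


Via rank(M_{q-1}∘⋯∘M_p): M ≅ I[1,1]^3, I[1,4], I[3,4]^2.
μ_θ-semistable layers: μ^(1)=12; μ^(2)=-10; μ^(3)=-21

((0, 0, 3, 3); (3, 0, 0, 0); (1, 1, 0, 0))


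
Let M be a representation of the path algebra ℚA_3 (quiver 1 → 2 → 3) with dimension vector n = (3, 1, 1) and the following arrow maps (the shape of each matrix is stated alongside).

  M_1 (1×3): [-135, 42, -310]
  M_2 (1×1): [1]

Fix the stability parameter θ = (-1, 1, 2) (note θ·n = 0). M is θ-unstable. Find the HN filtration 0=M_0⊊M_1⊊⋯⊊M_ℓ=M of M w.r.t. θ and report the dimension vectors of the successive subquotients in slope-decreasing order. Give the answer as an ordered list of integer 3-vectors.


Interval decomposition of M: I[1,1]^2, I[1,3].
HN type (ℓ=3): μ^(1)=2; μ^(2)=1; μ^(3)=-1

((0, 0, 1); (0, 1, 0); (3, 0, 0))


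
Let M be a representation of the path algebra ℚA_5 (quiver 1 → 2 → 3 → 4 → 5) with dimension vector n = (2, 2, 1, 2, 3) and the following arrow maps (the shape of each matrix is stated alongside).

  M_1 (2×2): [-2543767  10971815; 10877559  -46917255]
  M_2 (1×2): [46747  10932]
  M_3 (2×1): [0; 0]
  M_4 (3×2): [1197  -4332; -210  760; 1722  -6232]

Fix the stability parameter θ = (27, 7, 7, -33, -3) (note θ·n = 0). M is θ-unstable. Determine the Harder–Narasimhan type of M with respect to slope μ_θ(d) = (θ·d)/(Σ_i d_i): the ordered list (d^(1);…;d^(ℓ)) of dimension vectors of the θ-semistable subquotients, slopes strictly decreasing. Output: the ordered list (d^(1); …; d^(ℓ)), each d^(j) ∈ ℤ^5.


Via rank(M_{q-1}∘⋯∘M_p): M ≅ I[1,1], I[1,3], I[2,2], I[4,4], I[4,5], I[5,5]^2.
μ_θ-semistable layers: μ^(1)=27; μ^(2)=41/3; μ^(3)=7; μ^(4)=-3; μ^(5)=-33

((1, 0, 0, 0, 0); (1, 1, 1, 0, 0); (0, 1, 0, 0, 0); (0, 0, 0, 0, 3); (0, 0, 0, 2, 0))


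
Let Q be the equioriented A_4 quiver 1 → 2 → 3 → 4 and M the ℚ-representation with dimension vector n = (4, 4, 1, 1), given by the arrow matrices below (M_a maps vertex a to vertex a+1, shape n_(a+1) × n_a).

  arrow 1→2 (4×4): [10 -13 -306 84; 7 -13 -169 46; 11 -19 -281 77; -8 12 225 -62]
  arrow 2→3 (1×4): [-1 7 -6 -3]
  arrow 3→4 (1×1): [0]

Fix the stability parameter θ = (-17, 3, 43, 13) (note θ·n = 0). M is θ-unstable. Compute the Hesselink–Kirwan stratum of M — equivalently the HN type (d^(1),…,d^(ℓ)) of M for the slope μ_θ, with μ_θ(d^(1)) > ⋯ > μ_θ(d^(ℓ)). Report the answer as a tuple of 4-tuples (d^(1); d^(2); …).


Via rank(M_{q-1}∘⋯∘M_p): M ≅ I[1,2]^3, I[1,3], I[4,4].
μ_θ-semistable layers: μ^(1)=43; μ^(2)=13; μ^(3)=3; μ^(4)=-17

((0, 0, 1, 0); (0, 0, 0, 1); (0, 4, 0, 0); (4, 0, 0, 0))


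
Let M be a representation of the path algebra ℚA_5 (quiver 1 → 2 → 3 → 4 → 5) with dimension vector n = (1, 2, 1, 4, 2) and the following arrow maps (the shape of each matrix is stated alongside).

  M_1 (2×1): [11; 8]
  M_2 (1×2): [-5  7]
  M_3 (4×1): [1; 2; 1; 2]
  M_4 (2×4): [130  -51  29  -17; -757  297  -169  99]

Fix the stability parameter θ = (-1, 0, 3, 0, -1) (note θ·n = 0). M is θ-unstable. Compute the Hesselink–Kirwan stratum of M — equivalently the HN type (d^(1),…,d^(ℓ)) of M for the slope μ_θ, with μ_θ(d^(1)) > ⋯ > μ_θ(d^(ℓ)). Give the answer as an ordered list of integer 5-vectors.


Interval decomposition of M: I[1,5], I[2,2], I[4,4]^2, I[4,5].
HN type (ℓ=4): μ^(1)=2/3; μ^(2)=0; μ^(3)=-1/2; μ^(4)=-1

((0, 0, 1, 1, 1); (0, 2, 0, 2, 0); (0, 0, 0, 1, 1); (1, 0, 0, 0, 0))
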